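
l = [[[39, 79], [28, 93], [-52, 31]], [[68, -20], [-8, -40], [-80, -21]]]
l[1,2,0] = -80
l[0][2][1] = 31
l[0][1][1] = 93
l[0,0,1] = 79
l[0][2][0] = -52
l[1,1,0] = -8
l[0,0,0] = 39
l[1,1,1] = -40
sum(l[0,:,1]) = 203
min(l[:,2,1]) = -21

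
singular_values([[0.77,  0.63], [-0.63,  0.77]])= [0.99, 0.99]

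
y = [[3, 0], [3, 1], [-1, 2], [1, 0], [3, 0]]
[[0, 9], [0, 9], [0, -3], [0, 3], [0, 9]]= y @ [[0, 3], [0, 0]]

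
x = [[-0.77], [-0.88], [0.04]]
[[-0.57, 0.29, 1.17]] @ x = [[0.23]]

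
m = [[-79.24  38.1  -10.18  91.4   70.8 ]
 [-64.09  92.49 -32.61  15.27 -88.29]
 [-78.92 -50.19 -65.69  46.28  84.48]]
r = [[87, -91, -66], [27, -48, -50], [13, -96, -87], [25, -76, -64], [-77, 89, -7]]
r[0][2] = -66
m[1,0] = -64.09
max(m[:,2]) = -10.18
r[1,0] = 27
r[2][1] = -96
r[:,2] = [-66, -50, -87, -64, -7]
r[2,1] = -96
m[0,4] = 70.8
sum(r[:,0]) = 75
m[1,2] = -32.61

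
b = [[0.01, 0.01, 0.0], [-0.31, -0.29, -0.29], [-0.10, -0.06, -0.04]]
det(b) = 0.000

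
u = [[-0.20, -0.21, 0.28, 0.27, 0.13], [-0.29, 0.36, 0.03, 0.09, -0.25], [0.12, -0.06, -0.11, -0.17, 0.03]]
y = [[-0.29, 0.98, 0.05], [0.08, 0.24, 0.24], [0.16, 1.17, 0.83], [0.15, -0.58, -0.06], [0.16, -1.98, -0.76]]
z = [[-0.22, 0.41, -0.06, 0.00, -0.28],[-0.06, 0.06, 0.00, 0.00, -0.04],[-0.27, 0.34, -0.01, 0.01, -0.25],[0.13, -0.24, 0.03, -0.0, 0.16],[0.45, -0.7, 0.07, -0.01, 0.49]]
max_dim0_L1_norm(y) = 4.95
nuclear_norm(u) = 1.15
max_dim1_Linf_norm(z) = 0.7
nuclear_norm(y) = 3.42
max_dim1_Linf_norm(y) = 1.98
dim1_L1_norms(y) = [1.32, 0.56, 2.16, 0.79, 2.9]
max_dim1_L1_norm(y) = 2.9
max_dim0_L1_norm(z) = 1.75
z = y @ u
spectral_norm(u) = 0.56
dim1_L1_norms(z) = [0.97, 0.16, 0.88, 0.56, 1.72]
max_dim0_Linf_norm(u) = 0.36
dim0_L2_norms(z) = [0.59, 0.91, 0.1, 0.01, 0.64]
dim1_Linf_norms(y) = [0.98, 0.24, 1.17, 0.58, 1.98]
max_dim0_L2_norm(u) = 0.42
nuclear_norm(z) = 1.35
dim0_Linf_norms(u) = [0.29, 0.36, 0.28, 0.27, 0.25]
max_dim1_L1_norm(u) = 1.09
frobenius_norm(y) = 2.85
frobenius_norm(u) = 0.77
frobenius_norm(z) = 1.26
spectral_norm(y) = 2.78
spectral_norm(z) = 1.26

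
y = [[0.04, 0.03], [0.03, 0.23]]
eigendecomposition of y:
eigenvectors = [[-0.99,-0.15], [0.15,-0.99]]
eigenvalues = [0.04, 0.23]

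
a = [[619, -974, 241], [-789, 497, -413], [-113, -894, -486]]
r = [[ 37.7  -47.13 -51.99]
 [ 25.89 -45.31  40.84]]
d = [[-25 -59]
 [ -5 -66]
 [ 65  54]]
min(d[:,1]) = -66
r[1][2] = 40.84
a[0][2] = 241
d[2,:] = [65, 54]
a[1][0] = -789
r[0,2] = -51.99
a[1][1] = 497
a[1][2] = -413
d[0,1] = -59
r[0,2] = -51.99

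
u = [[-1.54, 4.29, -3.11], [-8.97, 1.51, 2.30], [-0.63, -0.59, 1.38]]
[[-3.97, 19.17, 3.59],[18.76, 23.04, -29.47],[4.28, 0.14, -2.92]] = u @ [[-1.26, -1.18, 4.07], [0.66, 5.4, 3.06], [2.81, 1.87, 1.05]]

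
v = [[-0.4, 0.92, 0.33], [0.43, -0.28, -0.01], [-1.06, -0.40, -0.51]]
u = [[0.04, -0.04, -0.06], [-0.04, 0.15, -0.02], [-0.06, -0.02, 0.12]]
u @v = [[0.03, 0.07, 0.04],[0.10, -0.07, -0.00],[-0.11, -0.10, -0.08]]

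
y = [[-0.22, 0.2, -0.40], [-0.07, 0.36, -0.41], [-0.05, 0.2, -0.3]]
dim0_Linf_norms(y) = [0.22, 0.36, 0.41]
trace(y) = -0.16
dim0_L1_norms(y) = [0.34, 0.76, 1.11]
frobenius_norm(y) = 0.83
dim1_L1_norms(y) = [0.82, 0.84, 0.55]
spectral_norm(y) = 0.81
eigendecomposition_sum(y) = [[-0.0, 0.03, -0.02], [-0.02, 0.28, -0.22], [-0.01, 0.11, -0.09]] + [[-0.2,0.23,-0.52], [-0.06,0.07,-0.15], [-0.05,0.06,-0.14]] + [[-0.02, -0.05, 0.14],[0.01, 0.02, -0.05],[0.01, 0.03, -0.07]]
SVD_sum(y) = [[-0.12, 0.27, -0.38], [-0.13, 0.3, -0.43], [-0.09, 0.20, -0.29]] + [[-0.1, -0.07, -0.02], [0.07, 0.05, 0.01], [0.02, 0.02, 0.0]] + [[-0.0, 0.0, 0.00],[-0.01, 0.01, 0.01],[0.02, -0.02, -0.02]]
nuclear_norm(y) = 1.00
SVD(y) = [[-0.6, 0.79, -0.13], [-0.67, -0.58, -0.47], [-0.45, -0.19, 0.87]] @ diag([0.8116346052715359, 0.15399614697233863, 0.03216293275483557]) @ [[0.25, -0.55, 0.80], [-0.81, -0.57, -0.15], [0.54, -0.61, -0.59]]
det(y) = 0.00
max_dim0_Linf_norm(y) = 0.41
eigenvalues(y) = [0.19, -0.27, -0.08]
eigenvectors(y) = [[-0.09, -0.93, -0.85], [-0.93, -0.27, 0.28], [-0.37, -0.25, 0.44]]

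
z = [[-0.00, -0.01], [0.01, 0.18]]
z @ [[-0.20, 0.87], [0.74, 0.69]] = [[-0.01, -0.01], [0.13, 0.13]]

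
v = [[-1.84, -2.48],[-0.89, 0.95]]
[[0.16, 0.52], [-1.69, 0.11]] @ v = [[-0.76,0.10], [3.01,4.30]]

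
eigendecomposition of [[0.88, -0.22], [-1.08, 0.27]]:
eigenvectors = [[0.63, 0.24],[-0.78, 0.97]]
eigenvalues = [1.15, 0.0]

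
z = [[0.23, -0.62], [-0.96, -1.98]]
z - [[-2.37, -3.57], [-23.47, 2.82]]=[[2.60, 2.95], [22.51, -4.80]]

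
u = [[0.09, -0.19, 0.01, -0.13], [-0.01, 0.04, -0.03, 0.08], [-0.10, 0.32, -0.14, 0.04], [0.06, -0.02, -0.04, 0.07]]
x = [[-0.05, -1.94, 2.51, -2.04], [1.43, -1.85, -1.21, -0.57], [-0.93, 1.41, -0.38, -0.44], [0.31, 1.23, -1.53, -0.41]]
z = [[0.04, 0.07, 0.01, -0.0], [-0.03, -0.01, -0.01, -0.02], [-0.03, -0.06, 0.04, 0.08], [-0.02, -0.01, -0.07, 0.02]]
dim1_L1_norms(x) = [6.54, 5.06, 3.16, 3.48]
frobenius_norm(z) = 0.16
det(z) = 0.00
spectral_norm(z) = 0.12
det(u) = 0.00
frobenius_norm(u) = 0.46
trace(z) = 0.09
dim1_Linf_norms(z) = [0.07, 0.03, 0.08, 0.07]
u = z @ x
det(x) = 7.30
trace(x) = -2.69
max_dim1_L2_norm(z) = 0.11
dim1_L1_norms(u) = [0.42, 0.16, 0.6, 0.19]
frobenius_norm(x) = 5.37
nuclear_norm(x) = 9.08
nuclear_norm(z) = 0.28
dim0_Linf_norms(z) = [0.04, 0.07, 0.07, 0.08]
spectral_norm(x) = 4.22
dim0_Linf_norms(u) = [0.1, 0.32, 0.14, 0.13]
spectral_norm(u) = 0.43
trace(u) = 0.06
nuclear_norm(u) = 0.68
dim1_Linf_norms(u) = [0.19, 0.08, 0.32, 0.07]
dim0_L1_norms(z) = [0.12, 0.15, 0.13, 0.12]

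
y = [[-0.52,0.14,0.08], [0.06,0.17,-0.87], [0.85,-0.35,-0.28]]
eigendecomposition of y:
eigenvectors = [[0.33, -0.4, -0.11], [-0.59, -0.85, -0.94], [-0.74, -0.34, 0.32]]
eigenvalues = [-0.95, -0.15, 0.47]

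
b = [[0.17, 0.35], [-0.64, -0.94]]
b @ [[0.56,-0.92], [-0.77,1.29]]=[[-0.17, 0.3], [0.37, -0.62]]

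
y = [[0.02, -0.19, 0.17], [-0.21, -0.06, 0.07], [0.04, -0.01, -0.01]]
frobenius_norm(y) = 0.35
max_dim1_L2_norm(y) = 0.26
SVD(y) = [[0.8, -0.59, -0.07],[0.59, 0.79, 0.18],[-0.05, -0.19, 0.98]] @ diag([0.28172700494332603, 0.20073494075485118, 0.011635215761192391]) @ [[-0.39, -0.67, 0.63],  [-0.92, 0.33, -0.22],  [-0.07, -0.67, -0.74]]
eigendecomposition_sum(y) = [[0.12, -0.09, 0.07], [-0.09, 0.07, -0.05], [0.03, -0.02, 0.01]] + [[-0.1,-0.1,0.11], [-0.12,-0.12,0.13], [0.01,0.01,-0.01]] + [[0.0, -0.0, -0.00], [0.0, -0.00, -0.01], [0.0, -0.00, -0.01]]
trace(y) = -0.05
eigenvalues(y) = [0.2, -0.24, -0.01]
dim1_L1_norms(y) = [0.38, 0.34, 0.06]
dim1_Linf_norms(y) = [0.19, 0.21, 0.04]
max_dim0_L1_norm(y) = 0.27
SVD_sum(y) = [[-0.09, -0.15, 0.14],[-0.07, -0.11, 0.11],[0.01, 0.01, -0.01]] + [[0.11, -0.04, 0.03], [-0.14, 0.05, -0.03], [0.03, -0.01, 0.01]] + [[0.0, 0.0, 0.00], [-0.00, -0.00, -0.0], [-0.0, -0.01, -0.01]]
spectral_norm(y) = 0.28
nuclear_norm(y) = 0.49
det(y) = 0.00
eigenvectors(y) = [[-0.79, 0.63, 0.10], [0.59, 0.78, 0.67], [-0.18, -0.08, 0.73]]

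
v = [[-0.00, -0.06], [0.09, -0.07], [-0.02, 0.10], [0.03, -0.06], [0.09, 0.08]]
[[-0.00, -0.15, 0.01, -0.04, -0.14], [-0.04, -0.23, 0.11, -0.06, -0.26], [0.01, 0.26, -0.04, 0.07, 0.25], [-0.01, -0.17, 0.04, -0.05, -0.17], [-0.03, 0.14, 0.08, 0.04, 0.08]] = v @ [[-0.35, -0.65, 1.02, -0.14, -1.15], [0.07, 2.45, -0.20, 0.72, 2.29]]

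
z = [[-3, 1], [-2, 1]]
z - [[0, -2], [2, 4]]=[[-3, 3], [-4, -3]]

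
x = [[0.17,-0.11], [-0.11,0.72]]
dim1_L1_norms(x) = [0.28, 0.83]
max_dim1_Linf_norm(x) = 0.72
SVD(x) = [[-0.19, 0.98], [0.98, 0.19]] @ diag([0.7411840643923977, 0.1488159356076023]) @ [[-0.19, 0.98], [0.98, 0.19]]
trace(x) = 0.89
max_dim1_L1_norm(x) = 0.83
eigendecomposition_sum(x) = [[0.14,0.03], [0.03,0.01]] + [[0.03, -0.14], [-0.14, 0.71]]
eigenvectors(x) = [[-0.98,0.19], [-0.19,-0.98]]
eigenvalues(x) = [0.15, 0.74]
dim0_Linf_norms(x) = [0.17, 0.72]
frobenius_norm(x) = 0.76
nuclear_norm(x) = 0.89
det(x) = 0.11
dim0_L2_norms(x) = [0.2, 0.73]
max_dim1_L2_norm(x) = 0.73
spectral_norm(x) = 0.74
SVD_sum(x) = [[0.03, -0.14],  [-0.14, 0.71]] + [[0.14, 0.03], [0.03, 0.01]]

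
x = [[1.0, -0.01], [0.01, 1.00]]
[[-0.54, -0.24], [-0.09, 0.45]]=x @ [[-0.54, -0.24], [-0.08, 0.45]]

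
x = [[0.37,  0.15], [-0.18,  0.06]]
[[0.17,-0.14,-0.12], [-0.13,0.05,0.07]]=x @[[0.61, -0.33, -0.37], [-0.4, -0.15, 0.08]]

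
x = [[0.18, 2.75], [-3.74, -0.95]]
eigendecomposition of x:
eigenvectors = [[-0.11-0.64j, (-0.11+0.64j)], [0.76+0.00j, 0.76-0.00j]]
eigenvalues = [(-0.38+3.16j), (-0.38-3.16j)]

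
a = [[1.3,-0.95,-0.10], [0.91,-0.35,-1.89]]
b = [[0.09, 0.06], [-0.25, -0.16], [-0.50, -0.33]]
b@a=[[0.17,-0.11,-0.12], [-0.47,0.29,0.33], [-0.95,0.59,0.67]]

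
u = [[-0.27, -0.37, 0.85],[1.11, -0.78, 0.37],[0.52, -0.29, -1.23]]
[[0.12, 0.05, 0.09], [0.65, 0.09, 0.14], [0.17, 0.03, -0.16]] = u @ [[0.31,-0.01,0.10],[-0.36,-0.13,0.04],[0.08,0.00,0.16]]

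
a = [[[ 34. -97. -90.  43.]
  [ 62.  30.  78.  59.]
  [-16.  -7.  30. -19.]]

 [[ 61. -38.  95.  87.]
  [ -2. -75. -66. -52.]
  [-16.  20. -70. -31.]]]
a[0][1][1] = 30.0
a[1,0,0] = 61.0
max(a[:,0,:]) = 95.0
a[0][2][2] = 30.0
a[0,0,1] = -97.0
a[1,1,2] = -66.0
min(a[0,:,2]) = -90.0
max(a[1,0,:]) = 95.0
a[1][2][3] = -31.0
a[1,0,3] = 87.0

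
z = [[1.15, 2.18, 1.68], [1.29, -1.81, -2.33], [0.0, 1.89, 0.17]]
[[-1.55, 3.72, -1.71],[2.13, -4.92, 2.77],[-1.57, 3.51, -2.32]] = z @ [[0.34, -0.69, 0.66],  [-0.82, 1.83, -1.24],  [-0.09, 0.31, 0.14]]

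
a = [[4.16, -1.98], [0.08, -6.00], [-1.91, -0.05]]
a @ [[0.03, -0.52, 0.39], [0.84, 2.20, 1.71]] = [[-1.54, -6.52, -1.76], [-5.04, -13.24, -10.23], [-0.10, 0.88, -0.83]]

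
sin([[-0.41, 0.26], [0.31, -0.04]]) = [[-0.39, 0.25], [0.30, -0.03]]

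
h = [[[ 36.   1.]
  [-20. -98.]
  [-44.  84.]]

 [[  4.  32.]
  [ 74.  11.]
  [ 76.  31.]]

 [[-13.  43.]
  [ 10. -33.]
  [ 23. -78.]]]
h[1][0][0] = 4.0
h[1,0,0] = 4.0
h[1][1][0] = 74.0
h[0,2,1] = 84.0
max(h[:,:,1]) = 84.0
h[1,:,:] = [[4.0, 32.0], [74.0, 11.0], [76.0, 31.0]]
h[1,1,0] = 74.0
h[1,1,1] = 11.0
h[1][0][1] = 32.0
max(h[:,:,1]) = 84.0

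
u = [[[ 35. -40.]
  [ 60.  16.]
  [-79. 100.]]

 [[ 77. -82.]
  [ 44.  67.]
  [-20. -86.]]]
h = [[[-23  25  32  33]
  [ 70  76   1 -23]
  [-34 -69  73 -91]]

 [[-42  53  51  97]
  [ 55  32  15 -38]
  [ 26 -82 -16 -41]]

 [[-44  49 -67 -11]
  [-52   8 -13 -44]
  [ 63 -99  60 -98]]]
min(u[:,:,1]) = -86.0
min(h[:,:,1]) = -99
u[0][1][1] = 16.0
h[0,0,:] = [-23, 25, 32, 33]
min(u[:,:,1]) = -86.0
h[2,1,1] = 8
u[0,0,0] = 35.0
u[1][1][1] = 67.0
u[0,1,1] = 16.0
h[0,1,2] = 1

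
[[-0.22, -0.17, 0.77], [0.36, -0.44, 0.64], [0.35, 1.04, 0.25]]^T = [[-0.22, 0.36, 0.35], [-0.17, -0.44, 1.04], [0.77, 0.64, 0.25]]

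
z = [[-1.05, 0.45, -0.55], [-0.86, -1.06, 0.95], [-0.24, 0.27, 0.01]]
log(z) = [[0.62, 2.29, -1.57], [-2.55, 0.14, -1.56], [0.8, 0.42, -1.56]]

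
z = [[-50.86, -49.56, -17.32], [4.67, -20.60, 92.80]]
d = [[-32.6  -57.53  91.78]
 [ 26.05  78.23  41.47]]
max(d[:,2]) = 91.78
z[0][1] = -49.56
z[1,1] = -20.6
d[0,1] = -57.53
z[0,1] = -49.56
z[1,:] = [4.67, -20.6, 92.8]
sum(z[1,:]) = 76.86999999999999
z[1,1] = -20.6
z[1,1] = -20.6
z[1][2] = 92.8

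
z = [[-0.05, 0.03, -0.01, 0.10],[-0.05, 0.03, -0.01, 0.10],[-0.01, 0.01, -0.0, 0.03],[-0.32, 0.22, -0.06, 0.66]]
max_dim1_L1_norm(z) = 1.26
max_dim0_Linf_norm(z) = 0.66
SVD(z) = [[-0.15,-0.52,-0.46,-0.71],[-0.15,-0.52,-0.46,0.71],[-0.04,0.66,-0.75,0.00],[-0.98,0.13,0.17,0.0]] @ diag([0.7861609465644314, 0.006284540196907533, 0.00338683501675154, 1.2812348313610914e-17]) @ [[0.42, -0.29, 0.08, -0.86],[0.66, 0.6, 0.42, 0.16],[-0.37, 0.74, -0.31, -0.46],[-0.51, -0.0, 0.85, -0.17]]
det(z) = -0.00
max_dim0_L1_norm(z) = 0.89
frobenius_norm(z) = 0.79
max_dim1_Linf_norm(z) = 0.66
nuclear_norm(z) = 0.80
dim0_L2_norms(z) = [0.33, 0.22, 0.06, 0.68]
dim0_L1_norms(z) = [0.43, 0.29, 0.08, 0.89]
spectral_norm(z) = 0.79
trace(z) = 0.64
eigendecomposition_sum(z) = [[-0.05, 0.03, -0.01, 0.10], [-0.05, 0.03, -0.01, 0.10], [-0.01, 0.01, -0.00, 0.03], [-0.32, 0.22, -0.06, 0.66]] + [[-0.0, 0.0, -0.0, 0.00], [-0.00, 0.0, -0.0, 0.00], [0.0, -0.0, 0.0, -0.0], [0.0, -0.00, 0.0, -0.0]] + [[0.00,-0.0,0.00,-0.00], [-0.00,0.0,-0.00,0.0], [-0.00,0.00,-0.00,0.0], [0.00,-0.00,0.00,-0.00]] + [[-0.0, -0.00, -0.0, 0.0], [-0.0, -0.00, -0.0, 0.00], [0.00, 0.00, 0.00, -0.0], [-0.0, -0.0, -0.0, 0.00]]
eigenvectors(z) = [[0.15,-0.12,-0.51,-0.64], [0.15,-0.12,0.0,-0.64], [0.05,0.98,0.85,0.41], [0.98,0.07,-0.17,-0.06]]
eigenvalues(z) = [0.64, 0.0, 0.0, -0.0]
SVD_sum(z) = [[-0.05, 0.03, -0.01, 0.1], [-0.05, 0.03, -0.01, 0.1], [-0.01, 0.01, -0.00, 0.03], [-0.32, 0.22, -0.06, 0.66]] + [[-0.0,  -0.0,  -0.0,  -0.0], [-0.00,  -0.0,  -0.0,  -0.0], [0.0,  0.0,  0.00,  0.00], [0.0,  0.00,  0.00,  0.0]] + [[0.0, -0.0, 0.0, 0.00],  [0.0, -0.0, 0.00, 0.00],  [0.0, -0.00, 0.0, 0.00],  [-0.00, 0.00, -0.0, -0.00]] + [[0.0, 0.0, -0.00, 0.00], [-0.0, -0.0, 0.00, -0.00], [-0.00, -0.0, 0.0, -0.00], [-0.0, -0.0, 0.0, -0.0]]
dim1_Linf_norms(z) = [0.1, 0.1, 0.03, 0.66]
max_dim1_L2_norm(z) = 0.77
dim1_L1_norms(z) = [0.19, 0.19, 0.05, 1.26]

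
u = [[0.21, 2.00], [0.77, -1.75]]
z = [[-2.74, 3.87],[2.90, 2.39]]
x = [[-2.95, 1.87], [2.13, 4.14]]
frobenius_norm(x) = 5.82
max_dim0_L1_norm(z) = 6.26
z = u + x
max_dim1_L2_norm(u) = 2.01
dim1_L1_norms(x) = [4.82, 6.27]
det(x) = -16.20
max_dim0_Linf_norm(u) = 2.0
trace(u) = -1.54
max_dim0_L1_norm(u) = 3.75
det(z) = -17.77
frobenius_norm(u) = 2.77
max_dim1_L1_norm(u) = 2.52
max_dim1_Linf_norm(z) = 3.87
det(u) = -1.91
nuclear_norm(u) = 3.39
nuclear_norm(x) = 8.14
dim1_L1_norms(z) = [6.61, 5.29]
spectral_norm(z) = 4.76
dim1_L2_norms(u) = [2.01, 1.91]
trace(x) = 1.19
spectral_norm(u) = 2.68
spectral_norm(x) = 4.68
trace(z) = -0.35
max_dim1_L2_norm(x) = 4.66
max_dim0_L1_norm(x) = 6.01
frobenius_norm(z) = 6.05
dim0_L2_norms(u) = [0.8, 2.66]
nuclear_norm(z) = 8.49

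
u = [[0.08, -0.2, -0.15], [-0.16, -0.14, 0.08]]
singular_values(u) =[0.26, 0.23]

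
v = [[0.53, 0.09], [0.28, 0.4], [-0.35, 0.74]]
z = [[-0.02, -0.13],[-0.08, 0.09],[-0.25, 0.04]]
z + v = [[0.51, -0.04],  [0.2, 0.49],  [-0.6, 0.78]]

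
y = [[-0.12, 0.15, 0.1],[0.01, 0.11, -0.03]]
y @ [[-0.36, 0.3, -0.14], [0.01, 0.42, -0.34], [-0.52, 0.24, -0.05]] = [[-0.01, 0.05, -0.04],[0.01, 0.04, -0.04]]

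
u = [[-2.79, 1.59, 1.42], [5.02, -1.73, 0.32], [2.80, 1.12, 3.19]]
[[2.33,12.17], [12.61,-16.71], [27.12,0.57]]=u @[[3.16, -1.61], [2.76, 4.96], [4.76, -0.15]]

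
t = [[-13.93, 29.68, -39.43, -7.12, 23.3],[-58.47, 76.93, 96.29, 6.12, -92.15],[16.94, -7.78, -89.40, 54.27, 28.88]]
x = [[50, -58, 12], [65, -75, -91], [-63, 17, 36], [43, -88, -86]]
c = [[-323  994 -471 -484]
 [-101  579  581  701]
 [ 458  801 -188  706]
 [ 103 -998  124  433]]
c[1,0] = -101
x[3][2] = -86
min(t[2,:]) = -89.4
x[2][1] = 17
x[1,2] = -91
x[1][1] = -75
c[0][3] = -484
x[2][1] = 17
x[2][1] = 17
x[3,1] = -88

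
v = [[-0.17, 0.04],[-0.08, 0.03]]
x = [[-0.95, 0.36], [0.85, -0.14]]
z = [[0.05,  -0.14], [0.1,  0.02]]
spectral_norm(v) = 0.19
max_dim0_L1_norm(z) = 0.16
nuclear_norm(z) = 0.25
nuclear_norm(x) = 1.46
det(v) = -0.00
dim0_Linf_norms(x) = [0.95, 0.36]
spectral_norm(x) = 1.33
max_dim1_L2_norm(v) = 0.17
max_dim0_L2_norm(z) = 0.14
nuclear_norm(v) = 0.20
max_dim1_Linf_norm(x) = 0.95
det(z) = 0.02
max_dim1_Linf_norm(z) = 0.14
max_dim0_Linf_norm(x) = 0.95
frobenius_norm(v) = 0.19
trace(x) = -1.09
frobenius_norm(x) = 1.33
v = z @ x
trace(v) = -0.14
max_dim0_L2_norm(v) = 0.19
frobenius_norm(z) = 0.18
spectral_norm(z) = 0.15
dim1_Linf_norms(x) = [0.95, 0.85]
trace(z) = 0.07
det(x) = -0.17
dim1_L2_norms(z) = [0.15, 0.1]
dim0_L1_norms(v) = [0.25, 0.07]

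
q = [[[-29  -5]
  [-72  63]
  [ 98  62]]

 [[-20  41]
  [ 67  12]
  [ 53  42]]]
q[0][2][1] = 62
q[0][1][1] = 63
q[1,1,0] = 67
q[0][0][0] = -29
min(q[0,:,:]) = -72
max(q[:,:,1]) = 63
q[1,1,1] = 12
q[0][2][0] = 98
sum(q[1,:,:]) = 195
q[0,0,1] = -5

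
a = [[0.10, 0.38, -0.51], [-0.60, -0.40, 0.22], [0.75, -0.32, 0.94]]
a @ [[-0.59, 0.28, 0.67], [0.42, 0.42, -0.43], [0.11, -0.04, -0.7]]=[[0.04, 0.21, 0.26], [0.21, -0.34, -0.38], [-0.47, 0.04, -0.02]]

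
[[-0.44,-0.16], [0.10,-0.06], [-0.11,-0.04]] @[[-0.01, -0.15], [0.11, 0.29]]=[[-0.01, 0.02], [-0.01, -0.03], [-0.0, 0.00]]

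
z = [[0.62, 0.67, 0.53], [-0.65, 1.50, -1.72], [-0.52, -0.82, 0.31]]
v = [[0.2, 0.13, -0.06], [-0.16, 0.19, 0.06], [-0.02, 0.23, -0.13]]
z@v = [[0.01,  0.33,  -0.07], [-0.34,  -0.2,  0.35], [0.02,  -0.15,  -0.06]]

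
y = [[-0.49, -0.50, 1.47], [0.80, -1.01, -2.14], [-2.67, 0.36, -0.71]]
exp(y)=[[-0.31, 0.02, 0.39], [0.92, 0.09, -0.01], [-0.39, 0.22, -0.39]]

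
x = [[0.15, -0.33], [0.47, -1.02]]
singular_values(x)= [1.18, 0.0]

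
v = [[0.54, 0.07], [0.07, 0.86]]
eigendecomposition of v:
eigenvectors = [[-0.98, -0.20], [0.2, -0.98]]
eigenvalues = [0.53, 0.87]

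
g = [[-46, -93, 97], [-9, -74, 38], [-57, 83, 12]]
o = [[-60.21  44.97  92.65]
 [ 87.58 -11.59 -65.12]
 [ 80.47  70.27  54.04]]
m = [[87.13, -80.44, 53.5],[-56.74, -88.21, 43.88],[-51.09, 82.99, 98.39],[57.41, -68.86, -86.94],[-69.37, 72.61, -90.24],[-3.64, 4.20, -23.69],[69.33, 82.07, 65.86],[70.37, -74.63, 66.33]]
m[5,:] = [-3.64, 4.2, -23.69]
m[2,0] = -51.09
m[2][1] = 82.99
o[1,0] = 87.58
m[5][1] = 4.2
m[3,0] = 57.41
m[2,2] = 98.39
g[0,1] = -93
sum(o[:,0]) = 107.84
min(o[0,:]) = -60.21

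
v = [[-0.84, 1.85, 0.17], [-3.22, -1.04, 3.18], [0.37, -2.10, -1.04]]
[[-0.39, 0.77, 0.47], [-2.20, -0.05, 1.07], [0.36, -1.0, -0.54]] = v@[[0.46, 0.02, -0.22], [0.02, 0.41, 0.14], [-0.22, 0.14, 0.16]]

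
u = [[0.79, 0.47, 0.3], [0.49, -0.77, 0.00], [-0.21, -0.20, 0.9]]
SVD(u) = [[-0.81, 0.58, 0.13], [-0.37, -0.32, -0.87], [-0.46, -0.75, 0.47]] @ diag([0.975873695041206, 0.9528753399963742, 0.8954323635838827]) @ [[-0.74, -0.00, -0.67], [0.48, 0.70, -0.53], [-0.47, 0.71, 0.52]]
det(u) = -0.83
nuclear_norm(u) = 2.82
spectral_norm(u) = 0.98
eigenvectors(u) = [[(0.28+0j), (0.7+0j), (0.7-0j)], [(-0.96+0j), 0.20-0.03j, 0.20+0.03j], [-0.07+0.00j, -0.02+0.69j, -0.02-0.69j]]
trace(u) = 0.92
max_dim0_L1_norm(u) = 1.49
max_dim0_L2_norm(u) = 0.95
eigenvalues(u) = [(-0.91+0j), (0.92+0.27j), (0.92-0.27j)]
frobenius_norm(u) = 1.63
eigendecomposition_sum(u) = [[(-0.07+0j), 0.24-0.00j, (0.01+0j)],[0.24-0.00j, (-0.84+0j), -0.04-0.00j],[(0.02-0j), (-0.06+0j), (-0-0j)]] + [[(0.43+0.11j), 0.11+0.07j, 0.14-0.46j],[(0.13+0.01j), (0.04+0.01j), (0.02-0.14j)],[(-0.11+0.42j), (-0.07+0.11j), (0.45+0.15j)]] + [[(0.43-0.11j), (0.11-0.07j), 0.14+0.46j], [0.13-0.01j, 0.04-0.01j, 0.02+0.14j], [(-0.11-0.42j), -0.07-0.11j, 0.45-0.15j]]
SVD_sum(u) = [[0.58, 0.0, 0.53], [0.27, 0.0, 0.24], [0.33, 0.00, 0.31]] + [[0.26,0.39,-0.29],[-0.15,-0.21,0.16],[-0.34,-0.50,0.38]] + [[-0.05, 0.08, 0.06], [0.37, -0.56, -0.4], [-0.2, 0.3, 0.22]]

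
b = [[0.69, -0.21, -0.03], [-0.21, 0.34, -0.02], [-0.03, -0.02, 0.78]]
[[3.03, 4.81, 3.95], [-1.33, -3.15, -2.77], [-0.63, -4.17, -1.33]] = b @ [[3.88, 4.7, 3.88], [-1.57, -6.69, -5.84], [-0.7, -5.34, -1.71]]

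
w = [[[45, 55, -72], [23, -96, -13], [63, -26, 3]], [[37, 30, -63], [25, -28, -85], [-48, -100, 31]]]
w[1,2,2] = 31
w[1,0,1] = 30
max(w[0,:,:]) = 63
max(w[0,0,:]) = 55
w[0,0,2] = -72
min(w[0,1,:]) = -96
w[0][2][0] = 63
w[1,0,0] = 37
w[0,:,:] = [[45, 55, -72], [23, -96, -13], [63, -26, 3]]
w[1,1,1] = -28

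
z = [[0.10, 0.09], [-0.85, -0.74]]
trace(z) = -0.64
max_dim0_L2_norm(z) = 0.86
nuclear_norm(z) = 1.14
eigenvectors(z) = [[0.65, -0.12], [-0.76, 0.99]]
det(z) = 0.00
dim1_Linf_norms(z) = [0.1, 0.85]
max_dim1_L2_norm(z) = 1.13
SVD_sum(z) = [[0.1,0.09], [-0.85,-0.74]] + [[-0.00, 0.0], [-0.00, 0.00]]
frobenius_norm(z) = 1.13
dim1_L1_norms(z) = [0.19, 1.59]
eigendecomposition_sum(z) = [[-0.0, -0.0], [0.01, 0.00]] + [[0.1, 0.09],  [-0.86, -0.74]]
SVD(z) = [[-0.12,0.99],  [0.99,0.12]] @ diag([1.1349868493734319, 0.002202668692928157]) @ [[-0.75, -0.66], [-0.66, 0.75]]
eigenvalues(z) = [-0.0, -0.64]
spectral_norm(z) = 1.13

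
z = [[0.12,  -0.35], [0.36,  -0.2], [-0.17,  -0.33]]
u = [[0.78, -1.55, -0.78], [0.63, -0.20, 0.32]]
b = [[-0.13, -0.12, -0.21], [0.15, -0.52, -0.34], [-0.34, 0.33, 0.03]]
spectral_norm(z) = 0.55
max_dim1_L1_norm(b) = 1.01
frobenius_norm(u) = 2.04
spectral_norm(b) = 0.77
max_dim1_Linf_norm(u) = 1.55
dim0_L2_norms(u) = [1.0, 1.56, 0.84]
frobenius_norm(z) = 0.67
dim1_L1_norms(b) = [0.46, 1.01, 0.7]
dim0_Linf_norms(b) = [0.34, 0.52, 0.34]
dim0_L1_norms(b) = [0.62, 0.97, 0.58]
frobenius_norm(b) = 0.84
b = z @ u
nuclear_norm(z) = 0.93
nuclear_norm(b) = 1.12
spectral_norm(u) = 1.93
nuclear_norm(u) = 2.59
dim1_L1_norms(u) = [3.11, 1.15]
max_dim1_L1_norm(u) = 3.11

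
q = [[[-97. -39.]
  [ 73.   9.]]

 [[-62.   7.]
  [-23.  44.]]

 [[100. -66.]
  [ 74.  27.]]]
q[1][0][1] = 7.0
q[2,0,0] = 100.0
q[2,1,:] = [74.0, 27.0]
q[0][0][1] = -39.0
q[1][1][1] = 44.0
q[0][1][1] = 9.0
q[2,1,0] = 74.0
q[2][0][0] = 100.0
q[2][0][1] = -66.0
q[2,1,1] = 27.0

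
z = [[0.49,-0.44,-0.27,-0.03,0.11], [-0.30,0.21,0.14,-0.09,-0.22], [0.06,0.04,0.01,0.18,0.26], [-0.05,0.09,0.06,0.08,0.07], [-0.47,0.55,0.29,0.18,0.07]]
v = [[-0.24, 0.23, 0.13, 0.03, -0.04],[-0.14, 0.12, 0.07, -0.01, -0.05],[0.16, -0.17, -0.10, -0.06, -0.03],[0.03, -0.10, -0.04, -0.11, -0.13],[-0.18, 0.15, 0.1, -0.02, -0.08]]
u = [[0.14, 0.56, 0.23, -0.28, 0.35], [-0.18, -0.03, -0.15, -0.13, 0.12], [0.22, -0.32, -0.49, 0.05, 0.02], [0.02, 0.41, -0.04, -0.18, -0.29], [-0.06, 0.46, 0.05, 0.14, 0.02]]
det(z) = -0.00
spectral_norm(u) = 1.00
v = u @ z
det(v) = 0.00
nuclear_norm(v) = 0.79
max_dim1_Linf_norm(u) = 0.56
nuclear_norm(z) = 1.64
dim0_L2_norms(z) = [0.75, 0.74, 0.42, 0.28, 0.37]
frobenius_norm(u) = 1.26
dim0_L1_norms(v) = [0.75, 0.77, 0.44, 0.23, 0.33]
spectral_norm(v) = 0.56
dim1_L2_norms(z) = [0.72, 0.46, 0.32, 0.16, 0.8]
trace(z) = 0.86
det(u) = -0.02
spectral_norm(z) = 1.14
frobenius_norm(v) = 0.59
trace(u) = -0.54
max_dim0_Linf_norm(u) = 0.56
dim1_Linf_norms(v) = [0.24, 0.14, 0.17, 0.13, 0.18]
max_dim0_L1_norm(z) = 1.37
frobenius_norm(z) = 1.23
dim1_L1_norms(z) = [1.34, 0.96, 0.55, 0.35, 1.56]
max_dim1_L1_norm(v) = 0.67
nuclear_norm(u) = 2.50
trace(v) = -0.41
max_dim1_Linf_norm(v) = 0.24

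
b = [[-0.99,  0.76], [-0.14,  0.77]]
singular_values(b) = [1.4, 0.47]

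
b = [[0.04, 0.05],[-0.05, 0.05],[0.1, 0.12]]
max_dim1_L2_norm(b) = 0.16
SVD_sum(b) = [[0.04, 0.05], [0.00, 0.01], [0.1, 0.12]] + [[0.0, -0.00],[-0.05, 0.04],[0.00, -0.0]]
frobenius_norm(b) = 0.18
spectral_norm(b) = 0.17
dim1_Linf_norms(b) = [0.05, 0.05, 0.12]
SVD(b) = [[-0.38,  0.00],[-0.05,  -1.00],[-0.92,  0.05]] @ diag([0.16897152730059328, 0.07034644953162064]) @ [[-0.62, -0.78],[0.78, -0.62]]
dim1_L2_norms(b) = [0.06, 0.07, 0.16]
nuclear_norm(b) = 0.24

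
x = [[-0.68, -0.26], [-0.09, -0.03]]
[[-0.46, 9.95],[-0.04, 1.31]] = x @ [[-0.88,  -14.12], [4.08,  -1.35]]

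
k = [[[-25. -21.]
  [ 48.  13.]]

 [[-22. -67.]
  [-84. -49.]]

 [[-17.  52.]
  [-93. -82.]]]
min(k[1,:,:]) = -84.0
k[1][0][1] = -67.0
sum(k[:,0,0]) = -64.0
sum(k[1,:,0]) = -106.0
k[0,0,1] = -21.0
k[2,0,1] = 52.0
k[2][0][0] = -17.0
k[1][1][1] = -49.0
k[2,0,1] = 52.0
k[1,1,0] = -84.0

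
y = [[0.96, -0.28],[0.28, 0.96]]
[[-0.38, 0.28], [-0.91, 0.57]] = y @ [[-0.62, 0.43], [-0.77, 0.47]]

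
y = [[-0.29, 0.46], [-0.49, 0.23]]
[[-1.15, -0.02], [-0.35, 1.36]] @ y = [[0.34, -0.53],[-0.56, 0.15]]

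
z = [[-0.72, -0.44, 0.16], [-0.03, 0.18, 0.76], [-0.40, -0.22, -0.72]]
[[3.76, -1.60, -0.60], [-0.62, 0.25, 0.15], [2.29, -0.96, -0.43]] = z@[[-3.67,1.55,0.63], [-2.67,1.14,0.38], [-0.33,0.12,0.13]]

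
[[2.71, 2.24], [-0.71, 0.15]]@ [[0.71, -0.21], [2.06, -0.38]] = [[6.54, -1.42], [-0.2, 0.09]]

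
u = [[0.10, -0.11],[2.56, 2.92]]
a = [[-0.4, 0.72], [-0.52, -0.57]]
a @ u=[[1.8, 2.15], [-1.51, -1.61]]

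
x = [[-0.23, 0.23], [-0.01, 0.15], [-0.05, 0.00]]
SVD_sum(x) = [[-0.21,0.25], [-0.08,0.09], [-0.02,0.02]] + [[-0.02, -0.02], [0.07, 0.06], [-0.03, -0.02]]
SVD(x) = [[-0.93, 0.29], [-0.35, -0.88], [-0.09, 0.38]] @ diag([0.34749455215693725, 0.10073498012731029]) @ [[0.64, -0.77], [-0.77, -0.64]]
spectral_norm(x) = 0.35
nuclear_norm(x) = 0.45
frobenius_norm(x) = 0.36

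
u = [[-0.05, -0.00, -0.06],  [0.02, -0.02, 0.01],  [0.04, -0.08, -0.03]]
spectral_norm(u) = 0.10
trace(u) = -0.10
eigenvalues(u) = [(-0.05+0.06j), (-0.05-0.06j), (-0+0j)]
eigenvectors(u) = [[(0.02-0.69j), (0.02+0.69j), -0.68+0.00j], [(-0.15+0.18j), -0.15-0.18j, -0.51+0.00j], [-0.69+0.00j, -0.69-0.00j, 0.52+0.00j]]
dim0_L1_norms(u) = [0.11, 0.1, 0.1]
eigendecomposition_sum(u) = [[-0.02+0.02j, 0.00-0.04j, -0.03-0.02j], [(0.01+0j), -0.01+0.01j, 0.01j], [(0.02+0.02j), -0.04-0.00j, -0.01+0.03j]] + [[(-0.02-0.02j),  0.00+0.04j,  -0.03+0.02j], [(0.01-0j),  -0.01-0.01j,  -0.01j], [0.02-0.02j,  (-0.04+0j),  (-0.01-0.03j)]] + [[(-0-0j),  (-0-0j),  0j], [(-0-0j),  -0.00-0.00j,  0.00+0.00j], [0j,  0.00+0.00j,  -0.00-0.00j]]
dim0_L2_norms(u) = [0.07, 0.08, 0.07]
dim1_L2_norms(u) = [0.08, 0.03, 0.09]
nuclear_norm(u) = 0.18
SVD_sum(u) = [[-0.01,0.01,0.0], [0.01,-0.02,-0.0], [0.05,-0.08,-0.01]] + [[-0.04, -0.01, -0.06], [0.01, 0.00, 0.01], [-0.01, -0.00, -0.02]] + [[-0.0, -0.00, 0.0], [-0.00, -0.00, 0.00], [0.00, 0.00, -0.00]]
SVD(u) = [[-0.18, -0.95, -0.24], [0.26, 0.19, -0.95], [0.95, -0.23, 0.22]] @ diag([0.09758422596437526, 0.07980813898115009, 0.0028248531464813]) @ [[0.53,-0.83,-0.15], [0.53,0.19,0.83], [0.66,0.52,-0.54]]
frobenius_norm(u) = 0.13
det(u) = -0.00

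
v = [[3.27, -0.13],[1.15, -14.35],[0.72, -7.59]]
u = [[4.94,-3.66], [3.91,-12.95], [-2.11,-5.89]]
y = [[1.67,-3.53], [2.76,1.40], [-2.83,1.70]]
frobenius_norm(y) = 5.98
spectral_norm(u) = 15.25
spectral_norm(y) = 4.97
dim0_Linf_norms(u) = [4.94, 12.95]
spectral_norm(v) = 16.30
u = y + v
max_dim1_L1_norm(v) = 15.5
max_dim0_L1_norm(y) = 7.26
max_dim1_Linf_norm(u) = 12.95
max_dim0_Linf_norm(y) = 3.53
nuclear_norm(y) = 8.29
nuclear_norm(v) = 19.54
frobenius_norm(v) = 16.62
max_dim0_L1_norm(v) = 22.07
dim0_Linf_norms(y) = [2.83, 3.53]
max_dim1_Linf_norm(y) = 3.53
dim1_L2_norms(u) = [6.15, 13.53, 6.26]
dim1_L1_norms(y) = [5.2, 4.16, 4.53]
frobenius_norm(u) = 16.12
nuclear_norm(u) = 20.48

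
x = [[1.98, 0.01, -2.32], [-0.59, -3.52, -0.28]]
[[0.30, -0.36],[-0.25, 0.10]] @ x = [[0.81, 1.27, -0.6], [-0.55, -0.35, 0.55]]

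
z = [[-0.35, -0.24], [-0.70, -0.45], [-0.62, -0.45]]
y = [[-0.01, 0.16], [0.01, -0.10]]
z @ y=[[0.00, -0.03], [0.0, -0.07], [0.0, -0.05]]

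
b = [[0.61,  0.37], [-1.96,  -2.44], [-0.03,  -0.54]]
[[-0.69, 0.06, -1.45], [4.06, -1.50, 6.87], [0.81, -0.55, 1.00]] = b@[[-0.23, -0.53, -1.29], [-1.48, 1.04, -1.78]]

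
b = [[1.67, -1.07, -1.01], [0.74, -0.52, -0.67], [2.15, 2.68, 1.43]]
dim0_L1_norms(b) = [4.56, 4.27, 3.11]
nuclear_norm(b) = 6.34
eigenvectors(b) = [[(0.03-0.43j), (0.03+0.43j), 0.20+0.00j], [0.06-0.26j, (0.06+0.26j), -0.52+0.00j], [-0.86+0.00j, -0.86-0.00j, (0.83+0j)]]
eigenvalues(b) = [(1.16+1.89j), (1.16-1.89j), (0.26+0j)]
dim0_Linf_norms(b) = [2.15, 2.68, 1.43]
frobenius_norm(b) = 4.48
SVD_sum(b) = [[-0.19, -0.28, -0.16], [-0.15, -0.22, -0.12], [1.89, 2.78, 1.56]] + [[1.85, -0.75, -0.9], [0.91, -0.37, -0.44], [0.26, -0.11, -0.13]] + [[0.01, -0.04, 0.05], [-0.02, 0.07, -0.10], [-0.0, 0.00, -0.00]]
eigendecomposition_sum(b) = [[(0.81+0.54j), -0.49+0.73j, (-0.5+0.33j)], [0.44+0.41j, (-0.37+0.4j), -0.34+0.15j], [(0.96-1.68j), (1.52+0.87j), 0.72+0.95j]] + [[(0.81-0.54j), (-0.49-0.73j), -0.50-0.33j], [(0.44-0.41j), -0.37-0.40j, (-0.34-0.15j)], [0.96+1.68j, (1.52-0.87j), 0.72-0.95j]] + [[0.05-0.00j, -0.09+0.00j, -0.00+0.00j], [(-0.14+0j), 0.23-0.00j, 0.01-0.00j], [(0.22-0j), -0.37+0.00j, (-0.02+0j)]]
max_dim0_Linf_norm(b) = 2.68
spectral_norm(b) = 3.74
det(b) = 1.30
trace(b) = 2.58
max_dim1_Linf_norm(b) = 2.68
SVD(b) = [[0.10,  -0.89,  -0.44], [0.08,  -0.44,  0.9], [-0.99,  -0.13,  0.03]] @ diag([3.7394706046023556, 2.463147123851601, 0.14094624356995514]) @ [[-0.51, -0.75, -0.42], [-0.84, 0.34, 0.41], [-0.16, 0.56, -0.81]]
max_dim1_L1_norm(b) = 6.26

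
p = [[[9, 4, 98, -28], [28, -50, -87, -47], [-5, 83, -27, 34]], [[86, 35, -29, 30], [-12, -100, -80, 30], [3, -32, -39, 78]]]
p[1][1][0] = -12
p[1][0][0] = 86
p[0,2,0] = -5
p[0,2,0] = -5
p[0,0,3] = -28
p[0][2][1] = 83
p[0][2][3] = 34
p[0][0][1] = 4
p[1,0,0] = 86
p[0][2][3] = 34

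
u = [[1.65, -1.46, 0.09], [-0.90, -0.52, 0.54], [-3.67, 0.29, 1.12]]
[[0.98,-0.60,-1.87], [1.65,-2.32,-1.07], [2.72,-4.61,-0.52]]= u @ [[-0.47, 1.11, -0.42], [-1.13, 1.61, 0.68], [1.18, -0.9, -2.02]]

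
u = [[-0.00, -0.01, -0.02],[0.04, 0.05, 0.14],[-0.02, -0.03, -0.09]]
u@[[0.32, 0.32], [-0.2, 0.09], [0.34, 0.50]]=[[-0.00, -0.01], [0.05, 0.09], [-0.03, -0.05]]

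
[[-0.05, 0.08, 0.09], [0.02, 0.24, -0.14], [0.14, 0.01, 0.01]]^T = [[-0.05, 0.02, 0.14],[0.08, 0.24, 0.01],[0.09, -0.14, 0.01]]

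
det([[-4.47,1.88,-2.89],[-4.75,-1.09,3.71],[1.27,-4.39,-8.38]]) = -243.872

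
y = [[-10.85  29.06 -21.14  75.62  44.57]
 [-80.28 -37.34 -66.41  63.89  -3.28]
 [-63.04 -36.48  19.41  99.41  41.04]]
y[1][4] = -3.28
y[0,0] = -10.85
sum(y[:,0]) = -154.17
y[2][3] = 99.41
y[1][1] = -37.34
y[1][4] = -3.28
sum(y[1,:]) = -123.42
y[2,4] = 41.04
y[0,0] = -10.85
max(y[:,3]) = 99.41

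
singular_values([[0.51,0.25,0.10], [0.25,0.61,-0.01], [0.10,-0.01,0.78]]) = [0.86, 0.75, 0.29]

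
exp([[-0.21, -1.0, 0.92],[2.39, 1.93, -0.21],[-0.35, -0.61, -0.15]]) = [[-1.34, -2.2, 0.37], [4.31, 2.81, 1.26], [-1.17, -0.85, 0.55]]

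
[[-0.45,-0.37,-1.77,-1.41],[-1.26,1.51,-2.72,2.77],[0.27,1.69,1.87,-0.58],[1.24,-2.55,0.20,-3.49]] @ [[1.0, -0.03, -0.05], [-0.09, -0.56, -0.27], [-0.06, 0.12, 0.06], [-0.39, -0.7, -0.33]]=[[0.24, 1.0, 0.48], [-2.31, -3.07, -1.42], [0.23, -0.32, -0.17], [2.82, 3.86, 1.79]]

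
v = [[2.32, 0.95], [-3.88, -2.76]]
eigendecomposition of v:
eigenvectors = [[0.73, -0.22],  [-0.68, 0.98]]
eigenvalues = [1.44, -1.88]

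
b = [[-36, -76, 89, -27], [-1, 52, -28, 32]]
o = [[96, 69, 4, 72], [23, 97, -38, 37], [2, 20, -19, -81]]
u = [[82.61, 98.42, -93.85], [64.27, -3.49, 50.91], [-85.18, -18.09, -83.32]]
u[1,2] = 50.91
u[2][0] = -85.18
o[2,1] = 20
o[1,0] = 23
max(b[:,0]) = -1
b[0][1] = -76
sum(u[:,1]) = 76.84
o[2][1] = 20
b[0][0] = -36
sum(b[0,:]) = -50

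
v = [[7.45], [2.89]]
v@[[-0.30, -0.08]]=[[-2.24, -0.60], [-0.87, -0.23]]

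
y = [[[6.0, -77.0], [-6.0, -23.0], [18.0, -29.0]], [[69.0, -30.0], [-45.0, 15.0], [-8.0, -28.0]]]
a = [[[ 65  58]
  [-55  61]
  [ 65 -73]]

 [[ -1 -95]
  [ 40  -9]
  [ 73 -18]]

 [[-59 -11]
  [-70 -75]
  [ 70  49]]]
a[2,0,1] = -11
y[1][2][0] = -8.0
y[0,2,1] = -29.0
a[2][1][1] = -75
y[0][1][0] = -6.0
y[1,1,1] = 15.0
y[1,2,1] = -28.0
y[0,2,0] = 18.0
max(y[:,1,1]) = 15.0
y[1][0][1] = -30.0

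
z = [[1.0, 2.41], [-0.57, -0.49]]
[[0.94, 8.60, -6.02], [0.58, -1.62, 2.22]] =z @[[-2.1, -0.34, -2.72], [1.26, 3.71, -1.37]]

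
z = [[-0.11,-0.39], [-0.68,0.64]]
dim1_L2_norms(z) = [0.41, 0.93]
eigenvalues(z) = [-0.37, 0.9]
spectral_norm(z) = 0.96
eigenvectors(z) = [[-0.83, 0.36], [-0.56, -0.93]]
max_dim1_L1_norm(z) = 1.32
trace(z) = 0.53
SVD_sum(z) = [[0.14, -0.16], [-0.62, 0.69]] + [[-0.25, -0.23], [-0.06, -0.05]]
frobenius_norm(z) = 1.02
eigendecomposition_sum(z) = [[-0.30, -0.11],[-0.2, -0.08]] + [[0.19,  -0.28], [-0.48,  0.72]]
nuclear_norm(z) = 1.31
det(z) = -0.34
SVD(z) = [[0.23, -0.97], [-0.97, -0.23]] @ diag([0.9554137343600436, 0.35126143568031487]) @ [[0.67,  -0.75], [0.75,  0.67]]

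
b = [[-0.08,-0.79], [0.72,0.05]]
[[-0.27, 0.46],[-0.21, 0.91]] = b@[[-0.32, 1.31], [0.37, -0.71]]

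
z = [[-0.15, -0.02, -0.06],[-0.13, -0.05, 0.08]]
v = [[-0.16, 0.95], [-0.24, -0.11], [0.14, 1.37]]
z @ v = [[0.02, -0.22], [0.04, -0.01]]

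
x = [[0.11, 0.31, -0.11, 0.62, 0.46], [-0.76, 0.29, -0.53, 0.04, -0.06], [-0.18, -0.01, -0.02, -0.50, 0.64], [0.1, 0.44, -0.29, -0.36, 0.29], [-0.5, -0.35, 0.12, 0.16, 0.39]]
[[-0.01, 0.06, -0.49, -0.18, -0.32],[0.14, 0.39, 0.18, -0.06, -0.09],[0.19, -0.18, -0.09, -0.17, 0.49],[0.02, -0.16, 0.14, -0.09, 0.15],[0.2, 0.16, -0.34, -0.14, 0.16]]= x@[[-0.36, -0.43, -0.02, 0.08, -0.17],  [0.17, 0.04, 0.12, -0.07, -0.09],  [0.32, -0.06, -0.22, -0.01, 0.29],  [-0.09, 0.28, -0.49, -0.05, -0.59],  [0.14, -0.19, -0.53, -0.29, 0.27]]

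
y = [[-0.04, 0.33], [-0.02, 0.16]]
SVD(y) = [[-0.90,  -0.44], [-0.44,  0.9]] @ diag([0.36945866745696737, 0.0005413325430328301]) @ [[0.12, -0.99],[-0.99, -0.12]]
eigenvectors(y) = [[-0.99, -0.90], [-0.13, -0.43]]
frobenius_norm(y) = 0.37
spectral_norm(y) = 0.37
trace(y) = 0.12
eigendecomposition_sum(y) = [[0.00, -0.00],[0.00, -0.00]] + [[-0.04, 0.33],[-0.02, 0.16]]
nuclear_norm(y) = 0.37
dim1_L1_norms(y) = [0.37, 0.18]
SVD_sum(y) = [[-0.04,0.33],[-0.02,0.16]] + [[0.0,  0.0], [-0.0,  -0.0]]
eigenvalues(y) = [0.0, 0.12]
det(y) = 0.00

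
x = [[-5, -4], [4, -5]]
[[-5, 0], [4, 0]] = x@[[1, 0], [0, 0]]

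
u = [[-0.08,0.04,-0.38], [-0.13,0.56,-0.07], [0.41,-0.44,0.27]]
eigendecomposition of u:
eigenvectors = [[0.73+0.00j, 0.73-0.00j, (0.39+0j)], [(0.15+0.01j), (0.15-0.01j), (0.72+0j)], [-0.33-0.58j, -0.33+0.58j, (-0.57+0j)]]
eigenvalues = [(0.1+0.3j), (0.1-0.3j), (0.54+0j)]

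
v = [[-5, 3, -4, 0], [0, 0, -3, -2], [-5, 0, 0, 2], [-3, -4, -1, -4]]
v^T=[[-5, 0, -5, -3], [3, 0, 0, -4], [-4, -3, 0, -1], [0, -2, 2, -4]]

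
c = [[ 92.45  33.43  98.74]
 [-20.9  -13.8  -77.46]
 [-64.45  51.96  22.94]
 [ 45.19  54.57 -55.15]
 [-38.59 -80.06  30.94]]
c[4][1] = -80.06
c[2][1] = 51.96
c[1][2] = -77.46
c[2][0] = -64.45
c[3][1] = 54.57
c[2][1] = 51.96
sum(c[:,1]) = 46.099999999999994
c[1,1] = -13.8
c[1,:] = [-20.9, -13.8, -77.46]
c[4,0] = -38.59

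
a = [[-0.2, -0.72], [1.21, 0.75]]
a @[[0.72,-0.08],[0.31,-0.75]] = [[-0.37, 0.56], [1.1, -0.66]]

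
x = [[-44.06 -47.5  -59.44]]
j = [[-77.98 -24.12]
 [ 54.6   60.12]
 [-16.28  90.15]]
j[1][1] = 60.12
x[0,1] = -47.5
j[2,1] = 90.15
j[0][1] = -24.12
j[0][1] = -24.12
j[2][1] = 90.15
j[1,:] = [54.6, 60.12]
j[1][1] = 60.12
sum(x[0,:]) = -151.0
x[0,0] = -44.06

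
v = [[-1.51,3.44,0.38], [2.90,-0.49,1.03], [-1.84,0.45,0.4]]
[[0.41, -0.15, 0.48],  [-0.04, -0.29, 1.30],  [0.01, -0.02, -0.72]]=v @ [[0.02, -0.04, 0.49], [0.13, -0.04, 0.35], [-0.03, -0.19, 0.05]]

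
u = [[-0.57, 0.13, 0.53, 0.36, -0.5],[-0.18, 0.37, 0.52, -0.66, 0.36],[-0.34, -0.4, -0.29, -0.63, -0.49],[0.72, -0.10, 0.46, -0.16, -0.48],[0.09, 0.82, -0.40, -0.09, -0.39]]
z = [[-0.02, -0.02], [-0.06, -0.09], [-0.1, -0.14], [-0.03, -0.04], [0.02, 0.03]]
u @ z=[[-0.07, -0.10], [-0.04, -0.07], [0.07, 0.09], [-0.06, -0.08], [-0.02, -0.03]]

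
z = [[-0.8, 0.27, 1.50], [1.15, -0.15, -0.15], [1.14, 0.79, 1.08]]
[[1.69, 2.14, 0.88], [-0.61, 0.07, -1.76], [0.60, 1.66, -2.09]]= z @ [[-0.4,0.22,-1.57], [0.12,-0.43,-0.05], [0.89,1.62,-0.24]]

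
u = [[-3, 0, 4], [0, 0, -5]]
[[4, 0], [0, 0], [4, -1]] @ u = [[-12, 0, 16], [0, 0, 0], [-12, 0, 21]]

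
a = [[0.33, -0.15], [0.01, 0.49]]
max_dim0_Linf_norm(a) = 0.49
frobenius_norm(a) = 0.61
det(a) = 0.16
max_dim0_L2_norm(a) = 0.51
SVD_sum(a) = [[0.06, -0.22],[-0.12, 0.45]] + [[0.27, 0.07], [0.13, 0.04]]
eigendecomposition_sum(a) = [[0.36, 0.36], [-0.02, -0.02]] + [[-0.03,-0.51], [0.03,0.51]]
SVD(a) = [[-0.44, 0.90], [0.9, 0.44]] @ diag([0.524033429611455, 0.311430513356762]) @ [[-0.26,0.97], [0.97,0.26]]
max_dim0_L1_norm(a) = 0.64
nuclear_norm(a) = 0.84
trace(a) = 0.82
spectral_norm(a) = 0.52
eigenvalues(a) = [0.34, 0.48]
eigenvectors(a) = [[-1.00, 0.71], [0.07, -0.71]]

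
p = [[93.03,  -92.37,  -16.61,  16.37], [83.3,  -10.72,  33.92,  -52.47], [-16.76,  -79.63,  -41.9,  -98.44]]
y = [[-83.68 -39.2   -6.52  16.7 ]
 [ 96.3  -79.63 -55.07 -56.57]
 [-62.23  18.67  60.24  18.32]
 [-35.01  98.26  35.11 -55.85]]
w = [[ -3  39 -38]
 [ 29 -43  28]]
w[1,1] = -43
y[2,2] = 60.24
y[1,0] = 96.3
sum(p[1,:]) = 54.03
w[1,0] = 29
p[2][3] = -98.44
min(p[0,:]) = -92.37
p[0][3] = 16.37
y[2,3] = 18.32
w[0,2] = -38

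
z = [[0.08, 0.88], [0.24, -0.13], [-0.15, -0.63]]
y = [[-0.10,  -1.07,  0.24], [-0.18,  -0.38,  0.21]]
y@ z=[[-0.3, -0.10], [-0.14, -0.24]]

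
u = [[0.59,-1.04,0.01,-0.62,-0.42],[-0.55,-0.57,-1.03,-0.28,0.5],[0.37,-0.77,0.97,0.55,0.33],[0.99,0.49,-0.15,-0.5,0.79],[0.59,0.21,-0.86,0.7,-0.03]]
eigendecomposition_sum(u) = [[0.45-0.00j, -0.42-0.00j, (0.66-0j), 0.07+0.00j, -0.07-0.00j], [(-0.41+0j), (0.38+0j), -0.60+0.00j, (-0.06-0j), (0.07+0j)], [0.58-0.00j, -0.54-0.00j, (0.85-0j), 0.09+0.00j, (-0.09-0j)], [0.01-0.00j, -0.01-0.00j, 0.01-0.00j, 0.00+0.00j, (-0-0j)], [(-0.18+0j), 0.17+0.00j, (-0.26+0j), (-0.03-0j), (0.03+0j)]] + [[0.12+0.40j, (-0.11-0.01j), (-0.25-0.25j), (-0.27+0.08j), -0.27+0.22j], [0.05-0.02j, -0.00+0.02j, (-0.03+0.04j), (0.01+0.04j), 0.03+0.04j], [(-0.04-0.28j), (0.08+0.02j), 0.15+0.20j, 0.19-0.03j, (0.21-0.12j)], [(0.37-0.08j), -0.01+0.10j, (-0.24+0.22j), 0.06+0.25j, 0.18+0.26j], [(0.42-0.12j), (-0.01+0.12j), -0.27+0.26j, 0.08+0.29j, (0.22+0.29j)]] + [[0.12-0.40j, -0.11+0.01j, (-0.25+0.25j), (-0.27-0.08j), -0.27-0.22j], [0.05+0.02j, -0.00-0.02j, -0.03-0.04j, (0.01-0.04j), (0.03-0.04j)], [(-0.04+0.28j), 0.08-0.02j, 0.15-0.20j, (0.19+0.03j), (0.21+0.12j)], [0.37+0.08j, (-0.01-0.1j), -0.24-0.22j, (0.06-0.25j), 0.18-0.26j], [0.42+0.12j, -0.01-0.12j, (-0.27-0.26j), (0.08-0.29j), 0.22-0.29j]] + [[(-0.05+0.04j), (-0.2+0.06j), (-0.07+0.05j), (-0.07-0.14j), (0.1+0.11j)], [(-0.12+0.08j), -0.48+0.08j, (-0.18+0.09j), -0.12-0.35j, 0.19+0.29j], [-0.06-0.00j, -0.19-0.08j, -0.09-0.01j, (0.04-0.16j), 0.00+0.15j], [(0.12+0.09j), 0.26+0.44j, 0.16+0.15j, (-0.31+0.26j), (0.22-0.3j)], [-0.03-0.11j, 0.03-0.37j, (-0.03-0.15j), (0.29-0.02j), (-0.25+0.08j)]] + [[-0.05-0.04j, (-0.2-0.06j), -0.07-0.05j, -0.07+0.14j, (0.1-0.11j)], [-0.12-0.08j, (-0.48-0.08j), -0.18-0.09j, -0.12+0.35j, (0.19-0.29j)], [(-0.06+0j), -0.19+0.08j, -0.09+0.01j, 0.04+0.16j, 0.00-0.15j], [0.12-0.09j, (0.26-0.44j), (0.16-0.15j), (-0.31-0.26j), (0.22+0.3j)], [(-0.03+0.11j), 0.03+0.37j, (-0.03+0.15j), (0.29+0.02j), -0.25-0.08j]]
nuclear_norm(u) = 6.86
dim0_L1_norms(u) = [3.09, 3.08, 3.02, 2.65, 2.07]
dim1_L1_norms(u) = [2.68, 2.93, 2.99, 2.92, 2.39]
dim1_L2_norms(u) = [1.41, 1.42, 1.44, 1.45, 1.27]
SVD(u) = [[-0.34, 0.28, 0.75, -0.02, -0.49], [0.46, 0.57, 0.36, -0.1, 0.57], [-0.69, -0.13, 0.09, -0.42, 0.56], [0.21, -0.7, 0.53, 0.33, 0.26], [0.39, -0.29, 0.11, -0.84, -0.24]] @ diag([1.7674260476386467, 1.5341827351793955, 1.468802004825641, 1.124240489603495, 0.9644130304813214]) @ [[-0.16, 0.46, -0.86, -0.08, 0.17], [-0.69, -0.60, -0.23, -0.17, -0.28], [0.59, -0.53, -0.30, -0.48, 0.21], [-0.24, 0.35, 0.32, -0.84, 0.09], [-0.29, -0.18, 0.12, 0.16, 0.92]]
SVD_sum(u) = [[0.09, -0.27, 0.51, 0.05, -0.1], [-0.13, 0.37, -0.69, -0.06, 0.14], [0.19, -0.56, 1.05, 0.09, -0.21], [-0.06, 0.17, -0.32, -0.03, 0.06], [-0.11, 0.31, -0.58, -0.05, 0.11]] + [[-0.3, -0.26, -0.10, -0.07, -0.12], [-0.6, -0.52, -0.21, -0.15, -0.24], [0.14, 0.12, 0.05, 0.03, 0.06], [0.75, 0.65, 0.25, 0.18, 0.3], [0.31, 0.27, 0.10, 0.07, 0.12]] + [[0.65, -0.58, -0.34, -0.53, 0.24], [0.31, -0.28, -0.16, -0.26, 0.11], [0.08, -0.07, -0.04, -0.06, 0.03], [0.47, -0.41, -0.24, -0.38, 0.17], [0.09, -0.08, -0.05, -0.08, 0.03]] + [[0.01, -0.01, -0.01, 0.02, -0.0],[0.03, -0.04, -0.04, 0.10, -0.01],[0.12, -0.17, -0.15, 0.40, -0.04],[-0.09, 0.13, 0.12, -0.32, 0.04],[0.23, -0.33, -0.3, 0.79, -0.09]] + [[0.14, 0.08, -0.06, -0.08, -0.43], [-0.16, -0.1, 0.07, 0.09, 0.5], [-0.16, -0.1, 0.07, 0.09, 0.49], [-0.07, -0.04, 0.03, 0.04, 0.23], [0.07, 0.04, -0.03, -0.04, -0.21]]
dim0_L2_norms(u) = [1.45, 1.51, 1.66, 1.23, 1.08]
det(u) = 4.32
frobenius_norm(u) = 3.14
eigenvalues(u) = [(1.71+0j), (0.54+1.15j), (0.54-1.15j), (-1.17+0.45j), (-1.17-0.45j)]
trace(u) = 0.46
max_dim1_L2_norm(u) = 1.45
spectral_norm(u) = 1.77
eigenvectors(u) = [[(0.52+0j), 0.01+0.54j, 0.01-0.54j, 0.05-0.24j, (0.05+0.24j)],[(-0.48+0j), (0.07-0.01j), 0.07+0.01j, 0.20-0.53j, (0.2+0.53j)],[0.67+0.00j, (0.05-0.37j), 0.05+0.37j, 0.20-0.15j, 0.20+0.15j],[(0.01+0j), 0.49+0.02j, (0.49-0.02j), -0.61+0.00j, -0.61-0.00j],[(-0.21+0j), (0.57+0j), 0.57-0.00j, (0.36+0.25j), (0.36-0.25j)]]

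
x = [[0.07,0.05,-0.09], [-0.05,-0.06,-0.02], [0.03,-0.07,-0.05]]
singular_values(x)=[0.13, 0.11, 0.04]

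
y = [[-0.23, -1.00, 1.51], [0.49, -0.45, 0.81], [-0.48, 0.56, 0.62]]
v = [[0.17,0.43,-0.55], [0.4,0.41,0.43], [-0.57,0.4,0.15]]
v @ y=[[0.44, -0.67, 0.26],  [-0.10, -0.34, 1.2],  [0.26, 0.47, -0.44]]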